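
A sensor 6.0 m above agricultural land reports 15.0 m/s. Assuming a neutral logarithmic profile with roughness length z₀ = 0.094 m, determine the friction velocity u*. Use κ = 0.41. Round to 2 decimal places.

Log law: V(z) = (u*/κ) · ln(z/z₀) ⇒ u* = κ · V / ln(z/z₀)
u* = 0.41 × 15.0 / ln(6.0/0.094) = 0.41 × 15.0 / 4.1562
   = 6.1500 / 4.1562 = 1.4797 m/s

u* ≈ 1.48 m/s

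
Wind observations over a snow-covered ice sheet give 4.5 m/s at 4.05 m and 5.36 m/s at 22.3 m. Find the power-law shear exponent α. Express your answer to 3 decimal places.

α ≈ 0.103

Power law: V₂/V₁ = (z₂/z₁)^α ⇒ α = ln(V₂/V₁) / ln(z₂/z₁)
α = ln(5.36/4.5) / ln(22.3/4.05) = ln(1.1911) / ln(5.5062)
  = 0.17489 / 1.70587 = 0.10252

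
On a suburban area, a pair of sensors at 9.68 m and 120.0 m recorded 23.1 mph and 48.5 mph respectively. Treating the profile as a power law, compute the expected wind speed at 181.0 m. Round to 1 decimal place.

54.7 mph

First find α: α = ln(V₂/V₁)/ln(z₂/z₁) = ln(48.5/23.1)/ln(120.0/9.68) = 0.74173/2.51743 = 0.2946
Extrapolate from 120.0 m to 181.0 m: V₃ = 48.5 × (181.0/120.0)^0.2946 = 48.5 × 1.1287 = 54.7437 mph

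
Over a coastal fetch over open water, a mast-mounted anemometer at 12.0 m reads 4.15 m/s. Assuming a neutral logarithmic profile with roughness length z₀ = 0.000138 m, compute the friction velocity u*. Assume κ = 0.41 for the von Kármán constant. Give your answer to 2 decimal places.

Log law: V(z) = (u*/κ) · ln(z/z₀) ⇒ u* = κ · V / ln(z/z₀)
u* = 0.41 × 4.15 / ln(12.0/0.000138) = 0.41 × 4.15 / 11.3732
   = 1.7015 / 11.3732 = 0.1496 m/s

u* ≈ 0.15 m/s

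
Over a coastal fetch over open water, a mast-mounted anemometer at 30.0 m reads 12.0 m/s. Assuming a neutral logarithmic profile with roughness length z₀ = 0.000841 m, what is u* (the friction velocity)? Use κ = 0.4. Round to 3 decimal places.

u* ≈ 0.458 m/s

Log law: V(z) = (u*/κ) · ln(z/z₀) ⇒ u* = κ · V / ln(z/z₀)
u* = 0.4 × 12.0 / ln(30.0/0.000841) = 0.4 × 12.0 / 10.4821
   = 4.8000 / 10.4821 = 0.4579 m/s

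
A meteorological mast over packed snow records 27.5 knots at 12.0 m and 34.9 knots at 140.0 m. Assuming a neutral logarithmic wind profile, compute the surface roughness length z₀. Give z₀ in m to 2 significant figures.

Log law: V(z) ∝ ln(z/z₀). With r = V₁/V₂ = 27.5/34.9 = 0.78797,
r · ln(z₂/z₀) = ln(z₁/z₀) ⇒ ln z₀ = (ln z₁ − r·ln z₂)/(1 − r)
ln z₀ = (2.48491 − 0.78797×4.94164) / 0.21203 = -6.6449
z₀ = exp(-6.6449) = 0.001301 m

z₀ ≈ 0.0013 m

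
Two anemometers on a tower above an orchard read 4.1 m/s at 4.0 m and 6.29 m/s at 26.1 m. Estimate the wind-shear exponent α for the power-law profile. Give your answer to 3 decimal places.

α ≈ 0.228

Power law: V₂/V₁ = (z₂/z₁)^α ⇒ α = ln(V₂/V₁) / ln(z₂/z₁)
α = ln(6.29/4.1) / ln(26.1/4.0) = ln(1.5341) / ln(6.5250)
  = 0.42797 / 1.87564 = 0.22817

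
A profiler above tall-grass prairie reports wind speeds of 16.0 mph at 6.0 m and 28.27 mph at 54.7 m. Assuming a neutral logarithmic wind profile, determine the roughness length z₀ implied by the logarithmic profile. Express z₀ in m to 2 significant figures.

Log law: V(z) ∝ ln(z/z₀). With r = V₁/V₂ = 16.0/28.27 = 0.56597,
r · ln(z₂/z₀) = ln(z₁/z₀) ⇒ ln z₀ = (ln z₁ − r·ln z₂)/(1 − r)
ln z₀ = (1.79176 − 0.56597×4.00186) / 0.43403 = -1.0902
z₀ = exp(-1.0902) = 0.3361 m

z₀ ≈ 0.34 m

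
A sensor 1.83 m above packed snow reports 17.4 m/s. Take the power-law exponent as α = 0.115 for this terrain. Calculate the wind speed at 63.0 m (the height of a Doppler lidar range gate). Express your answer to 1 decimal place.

Power-law profile: V₂ = V₁ · (z₂/z₁)^α
V₂ = 17.4 × (63.0/1.83)^0.115 = 17.4 × (34.4262)^0.115
    = 17.4 × 1.5023 = 26.1392 m/s

26.1 m/s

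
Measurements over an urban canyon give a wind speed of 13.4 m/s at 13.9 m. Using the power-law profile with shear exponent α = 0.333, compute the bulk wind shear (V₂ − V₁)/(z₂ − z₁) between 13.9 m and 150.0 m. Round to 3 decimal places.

Power law: V₂ = V₁ · (z₂/z₁)^α = 13.4 × (10.7914)^0.333 = 29.5882 m/s
ΔV/Δz = (29.5882 − 13.4)/(150.0 − 13.9) = 16.1882/136.1000 = 0.11894 m/s/m

0.119 m/s/m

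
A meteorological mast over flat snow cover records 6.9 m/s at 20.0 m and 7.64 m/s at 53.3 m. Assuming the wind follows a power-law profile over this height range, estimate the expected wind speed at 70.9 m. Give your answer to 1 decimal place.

7.9 m/s

First find α: α = ln(V₂/V₁)/ln(z₂/z₁) = ln(7.64/6.9)/ln(53.3/20.0) = 0.10188/0.98020 = 0.1039
Extrapolate from 53.3 m to 70.9 m: V₃ = 7.64 × (70.9/53.3)^0.1039 = 7.64 × 1.0301 = 7.8700 m/s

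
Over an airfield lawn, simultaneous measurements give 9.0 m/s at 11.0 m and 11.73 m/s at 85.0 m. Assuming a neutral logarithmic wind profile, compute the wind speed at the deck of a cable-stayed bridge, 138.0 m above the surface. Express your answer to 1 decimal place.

12.4 m/s

Log law: V ∝ ln(z/z₀). From the pair, with r = V₁/V₂ = 0.76726,
ln z₀ = (ln z₁ − r·ln z₂)/(1 − r) = (2.3979 − 0.76726×4.4427)/0.23274 = -4.3431 → z₀ = 0.01300 m
V₃ = V₁ · ln(z₃/z₀)/ln(z₁/z₀) = 9.0 × 9.2703/6.7410 = 12.3770 m/s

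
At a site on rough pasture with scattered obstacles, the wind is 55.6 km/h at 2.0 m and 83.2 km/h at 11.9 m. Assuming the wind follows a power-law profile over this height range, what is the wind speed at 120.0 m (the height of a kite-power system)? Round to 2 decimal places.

First find α: α = ln(V₂/V₁)/ln(z₂/z₁) = ln(83.2/55.6)/ln(11.9/2.0) = 0.40306/1.78339 = 0.2260
Extrapolate from 11.9 m to 120.0 m: V₃ = 83.2 × (120.0/11.9)^0.2260 = 83.2 × 1.6859 = 140.2667 km/h

140.27 km/h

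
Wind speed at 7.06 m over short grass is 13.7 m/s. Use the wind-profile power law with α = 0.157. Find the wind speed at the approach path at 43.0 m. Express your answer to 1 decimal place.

Power-law profile: V₂ = V₁ · (z₂/z₁)^α
V₂ = 13.7 × (43.0/7.06)^0.157 = 13.7 × (6.0907)^0.157
    = 13.7 × 1.3280 = 18.1934 m/s

18.2 m/s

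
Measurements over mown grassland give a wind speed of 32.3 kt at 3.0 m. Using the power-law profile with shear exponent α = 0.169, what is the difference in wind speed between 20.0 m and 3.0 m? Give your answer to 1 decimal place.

12.2 kt

Power law: V₂ = V₁ · (z₂/z₁)^α = 32.3 × (6.6667)^0.169 = 44.5085 kt
ΔV = 44.5085 − 32.3 = 12.2085 kt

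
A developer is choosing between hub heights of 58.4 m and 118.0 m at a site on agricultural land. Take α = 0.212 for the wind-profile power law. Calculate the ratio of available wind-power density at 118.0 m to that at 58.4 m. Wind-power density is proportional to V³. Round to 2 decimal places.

Speed ratio: V_B/V_A = (z_B/z_A)^α = (118.0/58.4)^0.212 = (2.0205)^0.212 = 1.16081
Power-density ratio: P_B/P_A = (V_B/V_A)³ = (1.16081)³ = 1.56415

1.56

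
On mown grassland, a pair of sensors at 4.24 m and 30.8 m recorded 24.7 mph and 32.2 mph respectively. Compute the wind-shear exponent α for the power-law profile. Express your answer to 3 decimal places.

α ≈ 0.134

Power law: V₂/V₁ = (z₂/z₁)^α ⇒ α = ln(V₂/V₁) / ln(z₂/z₁)
α = ln(32.2/24.7) / ln(30.8/4.24) = ln(1.3036) / ln(7.2642)
  = 0.26516 / 1.98295 = 0.13372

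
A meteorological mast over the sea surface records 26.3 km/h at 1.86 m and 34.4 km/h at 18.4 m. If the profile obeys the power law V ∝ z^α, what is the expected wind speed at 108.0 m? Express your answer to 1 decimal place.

42.3 km/h

First find α: α = ln(V₂/V₁)/ln(z₂/z₁) = ln(34.4/26.3)/ln(18.4/1.86) = 0.26849/2.29177 = 0.1172
Extrapolate from 18.4 m to 108.0 m: V₃ = 34.4 × (108.0/18.4)^0.1172 = 34.4 × 1.2304 = 42.3256 km/h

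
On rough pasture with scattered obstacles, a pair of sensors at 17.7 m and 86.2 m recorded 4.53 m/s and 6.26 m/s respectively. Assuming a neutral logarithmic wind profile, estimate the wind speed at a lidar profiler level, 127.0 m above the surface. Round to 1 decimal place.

Log law: V ∝ ln(z/z₀). From the pair, with r = V₁/V₂ = 0.72364,
ln z₀ = (ln z₁ − r·ln z₂)/(1 − r) = (2.8736 − 0.72364×4.4567)/0.27636 = -1.2718 → z₀ = 0.2803 m
V₃ = V₁ · ln(z₃/z₀)/ln(z₁/z₀) = 4.53 × 6.1160/4.1454 = 6.6835 m/s

6.7 m/s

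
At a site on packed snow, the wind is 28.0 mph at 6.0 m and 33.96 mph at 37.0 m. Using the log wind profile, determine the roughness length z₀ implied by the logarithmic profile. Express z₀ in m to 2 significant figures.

z₀ ≈ 0.0012 m

Log law: V(z) ∝ ln(z/z₀). With r = V₁/V₂ = 28.0/33.96 = 0.82450,
r · ln(z₂/z₀) = ln(z₁/z₀) ⇒ ln z₀ = (ln z₁ − r·ln z₂)/(1 − r)
ln z₀ = (1.79176 − 0.82450×3.61092) / 0.17550 = -6.7546
z₀ = exp(-6.7546) = 0.001165 m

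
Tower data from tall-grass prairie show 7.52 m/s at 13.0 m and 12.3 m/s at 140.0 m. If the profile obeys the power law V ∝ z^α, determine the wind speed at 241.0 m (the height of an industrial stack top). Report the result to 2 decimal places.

First find α: α = ln(V₂/V₁)/ln(z₂/z₁) = ln(12.3/7.52)/ln(140.0/13.0) = 0.49203/2.37669 = 0.2070
Extrapolate from 140.0 m to 241.0 m: V₃ = 12.3 × (241.0/140.0)^0.2070 = 12.3 × 1.1190 = 13.7638 m/s

13.76 m/s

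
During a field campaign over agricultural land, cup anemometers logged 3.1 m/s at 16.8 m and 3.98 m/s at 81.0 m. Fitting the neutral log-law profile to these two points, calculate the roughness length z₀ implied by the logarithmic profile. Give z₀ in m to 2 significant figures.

Log law: V(z) ∝ ln(z/z₀). With r = V₁/V₂ = 3.1/3.98 = 0.77889,
r · ln(z₂/z₀) = ln(z₁/z₀) ⇒ ln z₀ = (ln z₁ − r·ln z₂)/(1 − r)
ln z₀ = (2.82138 − 0.77889×4.39445) / 0.22111 = -2.7201
z₀ = exp(-2.7201) = 0.06587 m

z₀ ≈ 0.066 m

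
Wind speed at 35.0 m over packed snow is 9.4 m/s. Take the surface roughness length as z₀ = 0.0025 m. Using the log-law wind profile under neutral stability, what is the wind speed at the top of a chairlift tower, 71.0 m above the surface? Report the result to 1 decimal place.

10.1 m/s

Log law: V(z) ∝ ln(z/z₀), so V₂/V₁ = ln(z₂/z₀) / ln(z₁/z₀).
ln(71.0/0.0025) = 10.2541, ln(35.0/0.0025) = 9.5468
V₂ = 9.4 × 10.2541/9.5468 = 9.4 × 1.0741 = 10.0965 m/s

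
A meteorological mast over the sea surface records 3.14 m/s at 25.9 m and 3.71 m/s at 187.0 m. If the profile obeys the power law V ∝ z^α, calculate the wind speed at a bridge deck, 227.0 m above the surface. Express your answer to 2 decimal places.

3.77 m/s

First find α: α = ln(V₂/V₁)/ln(z₂/z₁) = ln(3.71/3.14)/ln(187.0/25.9) = 0.16681/1.97687 = 0.0844
Extrapolate from 187.0 m to 227.0 m: V₃ = 3.71 × (227.0/187.0)^0.0844 = 3.71 × 1.0165 = 3.7712 m/s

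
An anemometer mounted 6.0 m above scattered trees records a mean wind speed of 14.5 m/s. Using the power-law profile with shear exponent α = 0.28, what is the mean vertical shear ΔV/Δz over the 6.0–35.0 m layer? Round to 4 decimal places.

Power law: V₂ = V₁ · (z₂/z₁)^α = 14.5 × (5.8333)^0.28 = 23.7588 m/s
ΔV/Δz = (23.7588 − 14.5)/(35.0 − 6.0) = 9.2588/29.0000 = 0.31927 m/s/m

0.3193 m/s/m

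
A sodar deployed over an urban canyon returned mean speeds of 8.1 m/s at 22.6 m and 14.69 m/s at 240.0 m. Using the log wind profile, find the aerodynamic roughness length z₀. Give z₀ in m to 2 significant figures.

Log law: V(z) ∝ ln(z/z₀). With r = V₁/V₂ = 8.1/14.69 = 0.55140,
r · ln(z₂/z₀) = ln(z₁/z₀) ⇒ ln z₀ = (ln z₁ − r·ln z₂)/(1 − r)
ln z₀ = (3.11795 − 0.55140×5.48064) / 0.44860 = 0.2139
z₀ = exp(0.2139) = 1.238 m

z₀ ≈ 1.2 m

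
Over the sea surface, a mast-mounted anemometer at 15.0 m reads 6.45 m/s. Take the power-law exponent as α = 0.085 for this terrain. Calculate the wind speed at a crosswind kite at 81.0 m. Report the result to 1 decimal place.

Power-law profile: V₂ = V₁ · (z₂/z₁)^α
V₂ = 6.45 × (81.0/15.0)^0.085 = 6.45 × (5.4000)^0.085
    = 6.45 × 1.1541 = 7.4441 m/s

7.4 m/s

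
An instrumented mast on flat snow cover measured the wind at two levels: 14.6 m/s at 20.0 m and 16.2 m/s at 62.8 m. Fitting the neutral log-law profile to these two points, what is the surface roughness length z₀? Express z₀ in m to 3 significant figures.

Log law: V(z) ∝ ln(z/z₀). With r = V₁/V₂ = 14.6/16.2 = 0.90123,
r · ln(z₂/z₀) = ln(z₁/z₀) ⇒ ln z₀ = (ln z₁ − r·ln z₂)/(1 − r)
ln z₀ = (2.99573 − 0.90123×4.13996) / 0.09877 = -7.4453
z₀ = exp(-7.4453) = 0.0005842 m

z₀ ≈ 0.000584 m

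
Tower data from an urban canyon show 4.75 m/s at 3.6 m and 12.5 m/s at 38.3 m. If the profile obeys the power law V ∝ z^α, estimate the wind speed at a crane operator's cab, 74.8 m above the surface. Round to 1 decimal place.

16.4 m/s

First find α: α = ln(V₂/V₁)/ln(z₂/z₁) = ln(12.5/4.75)/ln(38.3/3.6) = 0.96758/2.36452 = 0.4092
Extrapolate from 38.3 m to 74.8 m: V₃ = 12.5 × (74.8/38.3)^0.4092 = 12.5 × 1.3151 = 16.4387 m/s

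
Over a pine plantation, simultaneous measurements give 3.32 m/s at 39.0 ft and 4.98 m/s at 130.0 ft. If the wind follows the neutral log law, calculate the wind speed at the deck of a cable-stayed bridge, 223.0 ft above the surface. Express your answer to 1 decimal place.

5.7 m/s

Log law: V ∝ ln(z/z₀). From the pair, with r = V₁/V₂ = 0.66667,
ln z₀ = (ln z₁ − r·ln z₂)/(1 − r) = (3.6636 − 0.66667×4.8675)/0.33333 = 1.2556 → z₀ = 3.510 ft
V₃ = V₁ · ln(z₃/z₀)/ln(z₁/z₀) = 3.32 × 4.1516/2.4079 = 5.7240 m/s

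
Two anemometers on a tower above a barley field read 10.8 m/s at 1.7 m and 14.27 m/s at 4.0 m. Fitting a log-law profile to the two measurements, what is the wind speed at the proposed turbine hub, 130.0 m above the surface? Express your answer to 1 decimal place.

28.4 m/s

Log law: V ∝ ln(z/z₀). From the pair, with r = V₁/V₂ = 0.75683,
ln z₀ = (ln z₁ − r·ln z₂)/(1 − r) = (0.5306 − 0.75683×1.3863)/0.24317 = -2.1325 → z₀ = 0.1185 m
V₃ = V₁ · ln(z₃/z₀)/ln(z₁/z₀) = 10.8 × 7.0001/2.6632 = 28.3875 m/s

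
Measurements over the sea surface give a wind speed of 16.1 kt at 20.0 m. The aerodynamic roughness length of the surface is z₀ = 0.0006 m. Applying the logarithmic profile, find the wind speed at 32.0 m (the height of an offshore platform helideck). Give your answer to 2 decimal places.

16.83 kt

Log law: V(z) ∝ ln(z/z₀), so V₂/V₁ = ln(z₂/z₀) / ln(z₁/z₀).
ln(32.0/0.0006) = 10.8843, ln(20.0/0.0006) = 10.4143
V₂ = 16.1 × 10.8843/10.4143 = 16.1 × 1.0451 = 16.8266 kt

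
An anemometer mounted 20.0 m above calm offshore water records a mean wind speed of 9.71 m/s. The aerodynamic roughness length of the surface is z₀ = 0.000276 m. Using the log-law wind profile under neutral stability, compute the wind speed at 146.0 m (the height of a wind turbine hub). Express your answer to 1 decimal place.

Log law: V(z) ∝ ln(z/z₀), so V₂/V₁ = ln(z₂/z₀) / ln(z₁/z₀).
ln(146.0/0.000276) = 13.1787, ln(20.0/0.000276) = 11.1908
V₂ = 9.71 × 13.1787/11.1908 = 9.71 × 1.1776 = 11.4348 m/s

11.4 m/s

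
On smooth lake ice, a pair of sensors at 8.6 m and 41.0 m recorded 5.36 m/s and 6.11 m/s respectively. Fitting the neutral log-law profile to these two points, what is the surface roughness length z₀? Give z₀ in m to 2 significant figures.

z₀ ≈ 0.00012 m

Log law: V(z) ∝ ln(z/z₀). With r = V₁/V₂ = 5.36/6.11 = 0.87725,
r · ln(z₂/z₀) = ln(z₁/z₀) ⇒ ln z₀ = (ln z₁ − r·ln z₂)/(1 − r)
ln z₀ = (2.15176 − 0.87725×3.71357) / 0.12275 = -9.0100
z₀ = exp(-9.0100) = 0.0001222 m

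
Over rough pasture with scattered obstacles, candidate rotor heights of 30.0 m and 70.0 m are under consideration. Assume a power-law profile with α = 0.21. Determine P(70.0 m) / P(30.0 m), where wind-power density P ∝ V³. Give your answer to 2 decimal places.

Speed ratio: V_B/V_A = (z_B/z_A)^α = (70.0/30.0)^0.21 = (2.3333)^0.21 = 1.19474
Power-density ratio: P_B/P_A = (V_B/V_A)³ = (1.19474)³ = 1.70540

1.71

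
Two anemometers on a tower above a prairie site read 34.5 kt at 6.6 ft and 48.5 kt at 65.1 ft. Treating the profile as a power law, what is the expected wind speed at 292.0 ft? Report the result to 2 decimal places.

60.64 kt

First find α: α = ln(V₂/V₁)/ln(z₂/z₁) = ln(48.5/34.5)/ln(65.1/6.6) = 0.34060/2.28885 = 0.1488
Extrapolate from 65.1 ft to 292.0 ft: V₃ = 48.5 × (292.0/65.1)^0.1488 = 48.5 × 1.2502 = 60.6368 kt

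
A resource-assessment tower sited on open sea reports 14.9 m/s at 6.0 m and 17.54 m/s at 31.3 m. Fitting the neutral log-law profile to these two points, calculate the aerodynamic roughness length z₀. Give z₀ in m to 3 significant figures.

z₀ ≈ 0.000536 m

Log law: V(z) ∝ ln(z/z₀). With r = V₁/V₂ = 14.9/17.54 = 0.84949,
r · ln(z₂/z₀) = ln(z₁/z₀) ⇒ ln z₀ = (ln z₁ − r·ln z₂)/(1 − r)
ln z₀ = (1.79176 − 0.84949×3.44362) / 0.15051 = -7.5312
z₀ = exp(-7.5312) = 0.0005361 m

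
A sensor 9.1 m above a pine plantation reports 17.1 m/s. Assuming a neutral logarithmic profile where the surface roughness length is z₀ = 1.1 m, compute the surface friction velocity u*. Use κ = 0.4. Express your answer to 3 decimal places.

Log law: V(z) = (u*/κ) · ln(z/z₀) ⇒ u* = κ · V / ln(z/z₀)
u* = 0.4 × 17.1 / ln(9.1/1.1) = 0.4 × 17.1 / 2.1130
   = 6.8400 / 2.1130 = 3.2372 m/s

u* ≈ 3.237 m/s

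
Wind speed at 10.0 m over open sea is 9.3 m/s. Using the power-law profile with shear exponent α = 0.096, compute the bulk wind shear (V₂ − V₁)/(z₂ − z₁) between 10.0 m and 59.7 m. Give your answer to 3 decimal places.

Power law: V₂ = V₁ · (z₂/z₁)^α = 9.3 × (5.9700)^0.096 = 11.0402 m/s
ΔV/Δz = (11.0402 − 9.3)/(59.7 − 10.0) = 1.7402/49.7000 = 0.03501 m/s/m

0.035 m/s/m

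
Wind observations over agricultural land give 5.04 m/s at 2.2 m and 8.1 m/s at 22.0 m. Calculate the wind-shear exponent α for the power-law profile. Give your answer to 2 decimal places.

Power law: V₂/V₁ = (z₂/z₁)^α ⇒ α = ln(V₂/V₁) / ln(z₂/z₁)
α = ln(8.1/5.04) / ln(22.0/2.2) = ln(1.6071) / ln(10.0000)
  = 0.47446 / 2.30259 = 0.20605

α ≈ 0.21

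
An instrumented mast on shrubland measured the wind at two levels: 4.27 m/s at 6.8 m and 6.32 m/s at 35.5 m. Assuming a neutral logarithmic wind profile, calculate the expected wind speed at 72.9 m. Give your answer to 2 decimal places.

Log law: V ∝ ln(z/z₀). From the pair, with r = V₁/V₂ = 0.67563,
ln z₀ = (ln z₁ − r·ln z₂)/(1 − r) = (1.9169 − 0.67563×3.5695)/0.32437 = -1.5253 → z₀ = 0.2175 m
V₃ = V₁ · ln(z₃/z₀)/ln(z₁/z₀) = 4.27 × 5.8144/3.4423 = 7.2126 m/s

7.21 m/s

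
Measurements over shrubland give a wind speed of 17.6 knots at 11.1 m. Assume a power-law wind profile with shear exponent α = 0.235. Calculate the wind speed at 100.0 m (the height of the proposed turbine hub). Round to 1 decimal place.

Power-law profile: V₂ = V₁ · (z₂/z₁)^α
V₂ = 17.6 × (100.0/11.1)^0.235 = 17.6 × (9.0090)^0.235
    = 17.6 × 1.6763 = 29.5027 knots

29.5 knots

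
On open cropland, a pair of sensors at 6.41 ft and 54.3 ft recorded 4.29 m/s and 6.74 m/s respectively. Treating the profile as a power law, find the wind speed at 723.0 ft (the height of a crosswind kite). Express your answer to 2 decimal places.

First find α: α = ln(V₂/V₁)/ln(z₂/z₁) = ln(6.74/4.29)/ln(54.3/6.41) = 0.45177/2.13666 = 0.2114
Extrapolate from 54.3 ft to 723.0 ft: V₃ = 6.74 × (723.0/54.3)^0.2114 = 6.74 × 1.7287 = 11.6517 m/s

11.65 m/s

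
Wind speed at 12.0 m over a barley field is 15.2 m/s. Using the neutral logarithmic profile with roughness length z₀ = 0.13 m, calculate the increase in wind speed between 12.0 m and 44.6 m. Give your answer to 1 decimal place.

4.4 m/s

Log law: V₂ = V₁ · ln(z₂/z₀)/ln(z₁/z₀) = 15.2 × 5.8380/4.5251 = 19.6098 m/s
ΔV = 19.6098 − 15.2 = 4.4098 m/s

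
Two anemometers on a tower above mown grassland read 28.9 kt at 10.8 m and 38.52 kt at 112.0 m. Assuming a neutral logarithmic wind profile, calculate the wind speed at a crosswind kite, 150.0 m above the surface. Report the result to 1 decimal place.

39.7 kt

Log law: V ∝ ln(z/z₀). From the pair, with r = V₁/V₂ = 0.75026,
ln z₀ = (ln z₁ − r·ln z₂)/(1 − r) = (2.3795 − 0.75026×4.7185)/0.24974 = -4.6470 → z₀ = 0.009590 m
V₃ = V₁ · ln(z₃/z₀)/ln(z₁/z₀) = 28.9 × 9.6577/7.0266 = 39.7215 kt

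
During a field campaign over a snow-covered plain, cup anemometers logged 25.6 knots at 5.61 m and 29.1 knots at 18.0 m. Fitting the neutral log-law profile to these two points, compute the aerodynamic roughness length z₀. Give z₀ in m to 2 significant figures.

Log law: V(z) ∝ ln(z/z₀). With r = V₁/V₂ = 25.6/29.1 = 0.87973,
r · ln(z₂/z₀) = ln(z₁/z₀) ⇒ ln z₀ = (ln z₁ − r·ln z₂)/(1 − r)
ln z₀ = (1.72455 − 0.87973×2.89037) / 0.12027 = -6.8026
z₀ = exp(-6.8026) = 0.001111 m

z₀ ≈ 0.0011 m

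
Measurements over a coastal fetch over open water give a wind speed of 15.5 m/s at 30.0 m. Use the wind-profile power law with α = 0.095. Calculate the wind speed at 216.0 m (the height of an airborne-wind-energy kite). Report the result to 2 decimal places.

Power-law profile: V₂ = V₁ · (z₂/z₁)^α
V₂ = 15.5 × (216.0/30.0)^0.095 = 15.5 × (7.2000)^0.095
    = 15.5 × 1.2063 = 18.6973 m/s

18.70 m/s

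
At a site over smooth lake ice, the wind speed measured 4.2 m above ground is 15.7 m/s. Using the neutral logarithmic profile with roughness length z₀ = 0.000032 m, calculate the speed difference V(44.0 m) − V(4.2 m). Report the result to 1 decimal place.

3.1 m/s

Log law: V₂ = V₁ · ln(z₂/z₀)/ln(z₁/z₀) = 15.7 × 14.1340/11.7849 = 18.8295 m/s
ΔV = 18.8295 − 15.7 = 3.1295 m/s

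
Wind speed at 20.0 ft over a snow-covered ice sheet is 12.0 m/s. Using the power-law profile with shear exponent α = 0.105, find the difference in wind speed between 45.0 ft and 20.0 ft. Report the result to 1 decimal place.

1.1 m/s

Power law: V₂ = V₁ · (z₂/z₁)^α = 12.0 × (2.2500)^0.105 = 13.0665 m/s
ΔV = 13.0665 − 12.0 = 1.0665 m/s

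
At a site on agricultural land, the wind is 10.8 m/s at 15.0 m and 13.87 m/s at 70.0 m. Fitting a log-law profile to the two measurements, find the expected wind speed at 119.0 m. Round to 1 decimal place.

14.9 m/s

Log law: V ∝ ln(z/z₀). From the pair, with r = V₁/V₂ = 0.77866,
ln z₀ = (ln z₁ − r·ln z₂)/(1 − r) = (2.7081 − 0.77866×4.2485)/0.22134 = -2.7111 → z₀ = 0.06646 m
V₃ = V₁ · ln(z₃/z₀)/ln(z₁/z₀) = 10.8 × 7.4902/5.4192 = 14.9275 m/s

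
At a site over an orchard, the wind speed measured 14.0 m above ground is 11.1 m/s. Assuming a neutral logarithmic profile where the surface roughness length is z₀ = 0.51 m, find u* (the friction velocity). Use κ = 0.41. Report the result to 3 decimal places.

Log law: V(z) = (u*/κ) · ln(z/z₀) ⇒ u* = κ · V / ln(z/z₀)
u* = 0.41 × 11.1 / ln(14.0/0.51) = 0.41 × 11.1 / 3.3124
   = 4.5510 / 3.3124 = 1.3739 m/s

u* ≈ 1.374 m/s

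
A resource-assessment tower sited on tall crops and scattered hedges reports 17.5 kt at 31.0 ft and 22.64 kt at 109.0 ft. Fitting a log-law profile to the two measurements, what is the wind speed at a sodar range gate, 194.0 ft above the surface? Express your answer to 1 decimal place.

25.0 kt

Log law: V ∝ ln(z/z₀). From the pair, with r = V₁/V₂ = 0.77297,
ln z₀ = (ln z₁ − r·ln z₂)/(1 − r) = (3.4340 − 0.77297×4.6913)/0.22703 = -0.8469 → z₀ = 0.4287 ft
V₃ = V₁ · ln(z₃/z₀)/ln(z₁/z₀) = 17.5 × 6.1148/4.2809 = 24.9967 kt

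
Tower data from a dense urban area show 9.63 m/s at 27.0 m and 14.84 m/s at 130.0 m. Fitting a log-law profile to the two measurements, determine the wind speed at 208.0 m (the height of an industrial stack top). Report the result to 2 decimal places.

Log law: V ∝ ln(z/z₀). From the pair, with r = V₁/V₂ = 0.64892,
ln z₀ = (ln z₁ − r·ln z₂)/(1 − r) = (3.2958 − 0.64892×4.8675)/0.35108 = 0.3908 → z₀ = 1.478 m
V₃ = V₁ · ln(z₃/z₀)/ln(z₁/z₀) = 9.63 × 4.9468/2.9051 = 16.3980 m/s

16.40 m/s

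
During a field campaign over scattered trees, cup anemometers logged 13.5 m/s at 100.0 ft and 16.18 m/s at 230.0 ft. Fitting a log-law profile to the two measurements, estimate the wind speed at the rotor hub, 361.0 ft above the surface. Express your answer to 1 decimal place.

17.6 m/s

Log law: V ∝ ln(z/z₀). From the pair, with r = V₁/V₂ = 0.83436,
ln z₀ = (ln z₁ − r·ln z₂)/(1 − r) = (4.6052 − 0.83436×5.4381)/0.16564 = 0.4095 → z₀ = 1.506 ft
V₃ = V₁ · ln(z₃/z₀)/ln(z₁/z₀) = 13.5 × 5.4793/4.1956 = 17.6305 m/s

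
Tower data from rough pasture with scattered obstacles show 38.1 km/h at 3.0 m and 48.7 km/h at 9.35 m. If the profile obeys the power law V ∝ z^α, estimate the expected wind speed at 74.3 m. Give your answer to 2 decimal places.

76.19 km/h

First find α: α = ln(V₂/V₁)/ln(z₂/z₁) = ln(48.7/38.1)/ln(9.35/3.0) = 0.24546/1.13676 = 0.2159
Extrapolate from 9.35 m to 74.3 m: V₃ = 48.7 × (74.3/9.35)^0.2159 = 48.7 × 1.5645 = 76.1916 km/h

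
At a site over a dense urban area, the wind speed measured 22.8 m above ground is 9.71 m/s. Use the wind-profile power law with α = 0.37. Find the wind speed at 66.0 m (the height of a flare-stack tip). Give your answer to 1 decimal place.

14.4 m/s

Power-law profile: V₂ = V₁ · (z₂/z₁)^α
V₂ = 9.71 × (66.0/22.8)^0.37 = 9.71 × (2.8947)^0.37
    = 9.71 × 1.4818 = 14.3885 m/s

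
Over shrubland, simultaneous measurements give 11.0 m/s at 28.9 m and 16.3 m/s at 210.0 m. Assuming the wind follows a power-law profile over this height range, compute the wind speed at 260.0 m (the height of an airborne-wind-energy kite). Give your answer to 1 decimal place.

First find α: α = ln(V₂/V₁)/ln(z₂/z₁) = ln(16.3/11.0)/ln(210.0/28.9) = 0.39327/1.98327 = 0.1983
Extrapolate from 210.0 m to 260.0 m: V₃ = 16.3 × (260.0/210.0)^0.1983 = 16.3 × 1.0433 = 17.0051 m/s

17.0 m/s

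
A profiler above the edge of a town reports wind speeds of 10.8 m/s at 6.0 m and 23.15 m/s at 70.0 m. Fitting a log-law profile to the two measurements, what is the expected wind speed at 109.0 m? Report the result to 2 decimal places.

Log law: V ∝ ln(z/z₀). From the pair, with r = V₁/V₂ = 0.46652,
ln z₀ = (ln z₁ − r·ln z₂)/(1 − r) = (1.7918 − 0.46652×4.2485)/0.53348 = -0.3566 → z₀ = 0.7000 m
V₃ = V₁ · ln(z₃/z₀)/ln(z₁/z₀) = 10.8 × 5.0480/2.1484 = 25.3762 m/s

25.38 m/s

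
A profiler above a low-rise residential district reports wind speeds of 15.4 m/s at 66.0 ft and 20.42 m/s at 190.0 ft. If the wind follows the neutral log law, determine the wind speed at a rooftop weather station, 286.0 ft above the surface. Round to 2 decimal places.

Log law: V ∝ ln(z/z₀). From the pair, with r = V₁/V₂ = 0.75416,
ln z₀ = (ln z₁ − r·ln z₂)/(1 − r) = (4.1897 − 0.75416×5.2470)/0.24584 = 0.9459 → z₀ = 2.575 ft
V₃ = V₁ · ln(z₃/z₀)/ln(z₁/z₀) = 15.4 × 4.7101/3.2437 = 22.3616 m/s

22.36 m/s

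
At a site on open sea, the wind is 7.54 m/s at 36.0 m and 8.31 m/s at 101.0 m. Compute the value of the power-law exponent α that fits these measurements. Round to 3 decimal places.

Power law: V₂/V₁ = (z₂/z₁)^α ⇒ α = ln(V₂/V₁) / ln(z₂/z₁)
α = ln(8.31/7.54) / ln(101.0/36.0) = ln(1.1021) / ln(2.8056)
  = 0.09724 / 1.03160 = 0.09426

α ≈ 0.094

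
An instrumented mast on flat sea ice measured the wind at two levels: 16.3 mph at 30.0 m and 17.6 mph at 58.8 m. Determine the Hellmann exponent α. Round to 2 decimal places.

Power law: V₂/V₁ = (z₂/z₁)^α ⇒ α = ln(V₂/V₁) / ln(z₂/z₁)
α = ln(17.6/16.3) / ln(58.8/30.0) = ln(1.0798) / ln(1.9600)
  = 0.07673 / 0.67294 = 0.11403

α ≈ 0.11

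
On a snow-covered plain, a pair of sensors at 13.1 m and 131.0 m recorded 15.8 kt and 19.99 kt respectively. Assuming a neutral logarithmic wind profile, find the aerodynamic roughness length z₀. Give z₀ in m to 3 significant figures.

z₀ ≈ 0.00222 m

Log law: V(z) ∝ ln(z/z₀). With r = V₁/V₂ = 15.8/19.99 = 0.79040,
r · ln(z₂/z₀) = ln(z₁/z₀) ⇒ ln z₀ = (ln z₁ − r·ln z₂)/(1 − r)
ln z₀ = (2.57261 − 0.79040×4.87520) / 0.20960 = -6.1102
z₀ = exp(-6.1102) = 0.002220 m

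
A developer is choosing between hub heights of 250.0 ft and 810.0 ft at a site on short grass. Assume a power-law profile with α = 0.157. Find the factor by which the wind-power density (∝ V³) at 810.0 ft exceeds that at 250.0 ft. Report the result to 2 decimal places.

Speed ratio: V_B/V_A = (z_B/z_A)^α = (810.0/250.0)^0.157 = (3.2400)^0.157 = 1.20270
Power-density ratio: P_B/P_A = (V_B/V_A)³ = (1.20270)³ = 1.73967

1.74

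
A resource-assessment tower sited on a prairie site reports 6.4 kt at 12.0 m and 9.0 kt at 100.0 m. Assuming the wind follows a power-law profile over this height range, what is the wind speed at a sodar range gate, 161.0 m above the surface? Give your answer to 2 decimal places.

9.72 kt

First find α: α = ln(V₂/V₁)/ln(z₂/z₁) = ln(9.0/6.4)/ln(100.0/12.0) = 0.34093/2.12026 = 0.1608
Extrapolate from 100.0 m to 161.0 m: V₃ = 9.0 × (161.0/100.0)^0.1608 = 9.0 × 1.0796 = 9.7163 kt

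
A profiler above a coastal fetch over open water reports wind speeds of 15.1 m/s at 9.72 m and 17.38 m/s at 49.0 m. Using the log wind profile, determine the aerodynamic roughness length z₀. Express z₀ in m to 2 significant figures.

Log law: V(z) ∝ ln(z/z₀). With r = V₁/V₂ = 15.1/17.38 = 0.86881,
r · ln(z₂/z₀) = ln(z₁/z₀) ⇒ ln z₀ = (ln z₁ − r·ln z₂)/(1 − r)
ln z₀ = (2.27419 − 0.86881×3.89182) / 0.13119 = -8.4391
z₀ = exp(-8.4391) = 0.0002162 m

z₀ ≈ 0.00022 m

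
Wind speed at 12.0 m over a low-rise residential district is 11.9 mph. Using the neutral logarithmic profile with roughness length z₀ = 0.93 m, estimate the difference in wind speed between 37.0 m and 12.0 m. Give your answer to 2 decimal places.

Log law: V₂ = V₁ · ln(z₂/z₀)/ln(z₁/z₀) = 11.9 × 3.6835/2.5575 = 17.1394 mph
ΔV = 17.1394 − 11.9 = 5.2394 mph

5.24 mph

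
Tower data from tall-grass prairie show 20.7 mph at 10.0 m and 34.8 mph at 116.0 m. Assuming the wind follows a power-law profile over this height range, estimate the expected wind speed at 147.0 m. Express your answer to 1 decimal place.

36.6 mph

First find α: α = ln(V₂/V₁)/ln(z₂/z₁) = ln(34.8/20.7)/ln(116.0/10.0) = 0.51948/2.45101 = 0.2119
Extrapolate from 116.0 m to 147.0 m: V₃ = 34.8 × (147.0/116.0)^0.2119 = 34.8 × 1.0515 = 36.5915 mph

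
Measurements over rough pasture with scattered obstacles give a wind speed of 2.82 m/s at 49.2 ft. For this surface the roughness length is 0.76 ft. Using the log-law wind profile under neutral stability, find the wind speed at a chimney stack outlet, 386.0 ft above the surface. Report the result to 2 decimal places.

Log law: V(z) ∝ ln(z/z₀), so V₂/V₁ = ln(z₂/z₀) / ln(z₁/z₀).
ln(386.0/0.76) = 6.2303, ln(49.2/0.76) = 4.1703
V₂ = 2.82 × 6.2303/4.1703 = 2.82 × 1.4940 = 4.2129 m/s

4.21 m/s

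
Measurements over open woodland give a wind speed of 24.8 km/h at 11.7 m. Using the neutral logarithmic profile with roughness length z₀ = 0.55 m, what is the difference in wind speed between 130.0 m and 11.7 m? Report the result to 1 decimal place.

Log law: V₂ = V₁ · ln(z₂/z₀)/ln(z₁/z₀) = 24.8 × 5.4654/3.0574 = 44.3318 km/h
ΔV = 44.3318 − 24.8 = 19.5318 km/h

19.5 km/h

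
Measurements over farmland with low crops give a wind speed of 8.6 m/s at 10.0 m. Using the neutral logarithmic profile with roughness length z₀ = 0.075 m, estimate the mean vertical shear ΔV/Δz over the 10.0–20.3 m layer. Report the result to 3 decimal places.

0.121 m/s/m

Log law: V₂ = V₁ · ln(z₂/z₀)/ln(z₁/z₀) = 8.6 × 5.6009/4.8929 = 9.8445 m/s
ΔV/Δz = (9.8445 − 8.6)/(20.3 − 10.0) = 1.2445/10.3000 = 0.12082 m/s/m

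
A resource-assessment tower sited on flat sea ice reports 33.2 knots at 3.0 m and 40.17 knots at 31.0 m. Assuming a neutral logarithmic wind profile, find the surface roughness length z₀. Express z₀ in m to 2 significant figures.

Log law: V(z) ∝ ln(z/z₀). With r = V₁/V₂ = 33.2/40.17 = 0.82649,
r · ln(z₂/z₀) = ln(z₁/z₀) ⇒ ln z₀ = (ln z₁ − r·ln z₂)/(1 − r)
ln z₀ = (1.09861 − 0.82649×3.43399) / 0.17351 = -10.0254
z₀ = exp(-10.0254) = 0.00004426 m

z₀ ≈ 0.000044 m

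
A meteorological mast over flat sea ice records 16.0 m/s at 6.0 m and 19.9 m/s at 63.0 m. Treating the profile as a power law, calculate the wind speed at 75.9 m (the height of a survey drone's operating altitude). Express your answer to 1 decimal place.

First find α: α = ln(V₂/V₁)/ln(z₂/z₁) = ln(19.9/16.0)/ln(63.0/6.0) = 0.21813/2.35138 = 0.0928
Extrapolate from 63.0 m to 75.9 m: V₃ = 19.9 × (75.9/63.0)^0.0928 = 19.9 × 1.0174 = 20.2469 m/s

20.2 m/s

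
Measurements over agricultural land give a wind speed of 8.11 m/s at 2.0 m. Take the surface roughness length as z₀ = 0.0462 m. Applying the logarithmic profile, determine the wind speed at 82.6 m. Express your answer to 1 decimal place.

Log law: V(z) ∝ ln(z/z₀), so V₂/V₁ = ln(z₂/z₀) / ln(z₁/z₀).
ln(82.6/0.0462) = 7.4888, ln(2.0/0.0462) = 3.7679
V₂ = 8.11 × 7.4888/3.7679 = 8.11 × 1.9875 = 16.1187 m/s

16.1 m/s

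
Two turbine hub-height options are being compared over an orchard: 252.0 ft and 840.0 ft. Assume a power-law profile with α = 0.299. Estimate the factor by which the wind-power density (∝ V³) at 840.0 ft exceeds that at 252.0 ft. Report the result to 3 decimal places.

Speed ratio: V_B/V_A = (z_B/z_A)^α = (840.0/252.0)^0.299 = (3.3333)^0.299 = 1.43331
Power-density ratio: P_B/P_A = (V_B/V_A)³ = (1.43331)³ = 2.94457

2.945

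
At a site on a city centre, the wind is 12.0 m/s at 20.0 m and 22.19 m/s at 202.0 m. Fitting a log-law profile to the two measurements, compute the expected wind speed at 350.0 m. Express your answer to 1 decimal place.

Log law: V ∝ ln(z/z₀). From the pair, with r = V₁/V₂ = 0.54078,
ln z₀ = (ln z₁ − r·ln z₂)/(1 − r) = (2.9957 − 0.54078×5.3083)/0.45922 = 0.2724 → z₀ = 1.313 m
V₃ = V₁ · ln(z₃/z₀)/ln(z₁/z₀) = 12.0 × 5.5855/2.7233 = 24.6121 m/s

24.6 m/s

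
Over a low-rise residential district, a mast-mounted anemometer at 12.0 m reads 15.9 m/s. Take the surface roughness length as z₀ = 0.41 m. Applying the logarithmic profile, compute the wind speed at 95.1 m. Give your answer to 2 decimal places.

25.65 m/s

Log law: V(z) ∝ ln(z/z₀), so V₂/V₁ = ln(z₂/z₀) / ln(z₁/z₀).
ln(95.1/0.41) = 5.4465, ln(12.0/0.41) = 3.3765
V₂ = 15.9 × 5.4465/3.3765 = 15.9 × 1.6131 = 25.6478 m/s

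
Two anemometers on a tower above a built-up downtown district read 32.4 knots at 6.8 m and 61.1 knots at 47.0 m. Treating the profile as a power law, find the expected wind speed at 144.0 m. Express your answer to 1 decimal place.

First find α: α = ln(V₂/V₁)/ln(z₂/z₁) = ln(61.1/32.4)/ln(47.0/6.8) = 0.63435/1.93322 = 0.3281
Extrapolate from 47.0 m to 144.0 m: V₃ = 61.1 × (144.0/47.0)^0.3281 = 61.1 × 1.4440 = 88.2268 knots

88.2 knots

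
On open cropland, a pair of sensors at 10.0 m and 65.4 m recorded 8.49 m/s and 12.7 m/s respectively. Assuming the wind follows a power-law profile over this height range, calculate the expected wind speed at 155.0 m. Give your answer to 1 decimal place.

15.3 m/s

First find α: α = ln(V₂/V₁)/ln(z₂/z₁) = ln(12.7/8.49)/ln(65.4/10.0) = 0.40271/1.87794 = 0.2144
Extrapolate from 65.4 m to 155.0 m: V₃ = 12.7 × (155.0/65.4)^0.2144 = 12.7 × 1.2033 = 15.2816 m/s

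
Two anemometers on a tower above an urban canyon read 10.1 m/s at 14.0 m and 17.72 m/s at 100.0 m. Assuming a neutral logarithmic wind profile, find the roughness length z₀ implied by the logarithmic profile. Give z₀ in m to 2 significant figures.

Log law: V(z) ∝ ln(z/z₀). With r = V₁/V₂ = 10.1/17.72 = 0.56998,
r · ln(z₂/z₀) = ln(z₁/z₀) ⇒ ln z₀ = (ln z₁ − r·ln z₂)/(1 − r)
ln z₀ = (2.63906 − 0.56998×4.60517) / 0.43002 = 0.0331
z₀ = exp(0.0331) = 1.034 m

z₀ ≈ 1.0 m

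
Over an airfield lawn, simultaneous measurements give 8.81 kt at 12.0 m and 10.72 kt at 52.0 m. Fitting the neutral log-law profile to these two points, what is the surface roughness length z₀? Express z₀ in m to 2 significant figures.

Log law: V(z) ∝ ln(z/z₀). With r = V₁/V₂ = 8.81/10.72 = 0.82183,
r · ln(z₂/z₀) = ln(z₁/z₀) ⇒ ln z₀ = (ln z₁ − r·ln z₂)/(1 − r)
ln z₀ = (2.48491 − 0.82183×3.95124) / 0.17817 = -4.2787
z₀ = exp(-4.2787) = 0.01386 m

z₀ ≈ 0.014 m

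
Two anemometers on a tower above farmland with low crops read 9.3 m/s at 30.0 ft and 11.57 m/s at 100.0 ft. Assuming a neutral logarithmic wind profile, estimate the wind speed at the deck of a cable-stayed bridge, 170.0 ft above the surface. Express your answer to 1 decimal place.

Log law: V ∝ ln(z/z₀). From the pair, with r = V₁/V₂ = 0.80380,
ln z₀ = (ln z₁ − r·ln z₂)/(1 − r) = (3.4012 − 0.80380×4.6052)/0.19620 = -1.5314 → z₀ = 0.2162 ft
V₃ = V₁ · ln(z₃/z₀)/ln(z₁/z₀) = 9.3 × 6.6672/4.9326 = 12.5705 m/s

12.6 m/s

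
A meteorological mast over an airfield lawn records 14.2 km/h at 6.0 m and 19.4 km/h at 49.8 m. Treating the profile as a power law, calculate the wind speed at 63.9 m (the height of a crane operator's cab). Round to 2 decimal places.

20.13 km/h

First find α: α = ln(V₂/V₁)/ln(z₂/z₁) = ln(19.4/14.2)/ln(49.8/6.0) = 0.31203/2.11626 = 0.1474
Extrapolate from 49.8 m to 63.9 m: V₃ = 19.4 × (63.9/49.8)^0.1474 = 19.4 × 1.0374 = 20.1264 km/h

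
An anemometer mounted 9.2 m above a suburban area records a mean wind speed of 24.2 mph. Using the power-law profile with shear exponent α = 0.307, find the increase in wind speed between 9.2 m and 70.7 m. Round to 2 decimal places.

Power law: V₂ = V₁ · (z₂/z₁)^α = 24.2 × (7.6848)^0.307 = 45.2589 mph
ΔV = 45.2589 − 24.2 = 21.0589 mph

21.06 mph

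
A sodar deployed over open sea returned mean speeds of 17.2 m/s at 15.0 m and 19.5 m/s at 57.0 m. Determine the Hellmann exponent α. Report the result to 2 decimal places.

Power law: V₂/V₁ = (z₂/z₁)^α ⇒ α = ln(V₂/V₁) / ln(z₂/z₁)
α = ln(19.5/17.2) / ln(57.0/15.0) = ln(1.1337) / ln(3.8000)
  = 0.12551 / 1.33500 = 0.09401

α ≈ 0.09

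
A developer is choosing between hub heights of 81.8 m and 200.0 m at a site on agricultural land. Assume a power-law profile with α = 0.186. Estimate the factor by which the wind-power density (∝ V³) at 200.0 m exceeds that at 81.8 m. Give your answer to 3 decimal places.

Speed ratio: V_B/V_A = (z_B/z_A)^α = (200.0/81.8)^0.186 = (2.4450)^0.186 = 1.18092
Power-density ratio: P_B/P_A = (V_B/V_A)³ = (1.18092)³ = 1.64687

1.647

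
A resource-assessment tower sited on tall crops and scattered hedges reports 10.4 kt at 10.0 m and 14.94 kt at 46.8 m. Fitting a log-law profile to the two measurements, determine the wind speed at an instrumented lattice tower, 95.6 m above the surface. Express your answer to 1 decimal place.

Log law: V ∝ ln(z/z₀). From the pair, with r = V₁/V₂ = 0.69612,
ln z₀ = (ln z₁ − r·ln z₂)/(1 − r) = (2.3026 − 0.69612×3.8459)/0.30388 = -1.2327 → z₀ = 0.2915 m
V₃ = V₁ · ln(z₃/z₀)/ln(z₁/z₀) = 10.4 × 5.7929/3.5353 = 17.0413 kt

17.0 kt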